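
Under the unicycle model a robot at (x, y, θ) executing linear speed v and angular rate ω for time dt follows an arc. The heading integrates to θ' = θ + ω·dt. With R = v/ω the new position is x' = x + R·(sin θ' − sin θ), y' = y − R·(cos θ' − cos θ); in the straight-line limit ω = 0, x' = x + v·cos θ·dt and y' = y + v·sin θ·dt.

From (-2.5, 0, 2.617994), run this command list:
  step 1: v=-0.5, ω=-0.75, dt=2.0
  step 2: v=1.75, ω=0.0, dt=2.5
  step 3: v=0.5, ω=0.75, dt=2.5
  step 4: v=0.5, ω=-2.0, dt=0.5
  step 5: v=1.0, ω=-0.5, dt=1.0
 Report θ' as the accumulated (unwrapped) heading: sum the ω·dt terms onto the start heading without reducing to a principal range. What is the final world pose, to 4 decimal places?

(-1.1812, 5.1359, 1.4930)

step 1: θ'=1.1180 (R=0.6667) → pose (-2.2339, -0.8690, 1.1180)
step 2: θ'=1.1180 (straight) → pose (-0.3198, 3.0651, 1.1180)
step 3: θ'=2.9930 (R=0.6667) → pose (-0.8206, 4.0161, 2.9930)
step 4: θ'=1.9930 (R=-0.2500) → pose (-1.0117, 4.1609, 1.9930)
step 5: θ'=1.4930 (R=-2.0000) → pose (-1.1812, 5.1359, 1.4930)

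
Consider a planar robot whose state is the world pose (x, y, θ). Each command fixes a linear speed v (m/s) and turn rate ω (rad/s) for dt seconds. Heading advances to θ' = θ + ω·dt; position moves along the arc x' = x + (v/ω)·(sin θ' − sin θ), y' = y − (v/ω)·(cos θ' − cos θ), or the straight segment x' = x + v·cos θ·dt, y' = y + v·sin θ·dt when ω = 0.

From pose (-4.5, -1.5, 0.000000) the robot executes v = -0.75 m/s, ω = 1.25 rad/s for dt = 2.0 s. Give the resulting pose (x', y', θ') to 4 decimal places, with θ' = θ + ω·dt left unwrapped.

θ' = 0.0000 + 1.25·2.0 = 2.5000
R = v/ω = -0.75/1.25 = -0.6000
x' = -4.5 + -0.6000·(sin 2.5000 − sin 0.0000) = -4.8591
y' = -1.5 − -0.6000·(cos 2.5000 − cos 0.0000) = -2.5807

(-4.8591, -2.5807, 2.5000)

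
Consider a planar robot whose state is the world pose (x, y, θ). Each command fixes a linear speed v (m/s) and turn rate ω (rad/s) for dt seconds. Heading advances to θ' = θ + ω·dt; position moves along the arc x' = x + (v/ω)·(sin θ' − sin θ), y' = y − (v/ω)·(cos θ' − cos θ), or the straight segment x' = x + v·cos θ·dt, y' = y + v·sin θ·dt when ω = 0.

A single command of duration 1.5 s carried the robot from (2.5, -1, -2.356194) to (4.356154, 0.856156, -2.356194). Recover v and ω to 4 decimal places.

Δθ = -2.356194 − -2.356194 = 0.000000
ω = Δθ/dt = 0.000000/1.5 = 0.0000
ω = 0 → v = (Δx·cos θ + Δy·sin θ)/dt = -1.7500

v = -1.7500, ω = 0.0000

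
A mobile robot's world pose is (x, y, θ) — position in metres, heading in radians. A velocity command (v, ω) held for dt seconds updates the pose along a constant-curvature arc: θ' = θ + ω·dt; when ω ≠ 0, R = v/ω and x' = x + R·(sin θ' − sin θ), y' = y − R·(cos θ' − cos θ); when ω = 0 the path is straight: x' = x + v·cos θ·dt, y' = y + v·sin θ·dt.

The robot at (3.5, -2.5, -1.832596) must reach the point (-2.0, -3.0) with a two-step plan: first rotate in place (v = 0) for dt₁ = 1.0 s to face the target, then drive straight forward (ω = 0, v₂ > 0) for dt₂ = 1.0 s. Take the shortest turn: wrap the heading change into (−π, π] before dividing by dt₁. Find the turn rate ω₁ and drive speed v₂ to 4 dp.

ω₁ = -1.2183, v₂ = 5.5227

heading to target = atan2(-3−-2.5, -2−3.5) = -3.0509
Δθ = wrap(-3.0509 − -1.8326) = -1.2183; ω₁ = Δθ/dt₁ = -1.2183
distance = √((-2−3.5)² + (-3−-2.5)²) = 5.5227; v₂ = distance/dt₂ = 5.5227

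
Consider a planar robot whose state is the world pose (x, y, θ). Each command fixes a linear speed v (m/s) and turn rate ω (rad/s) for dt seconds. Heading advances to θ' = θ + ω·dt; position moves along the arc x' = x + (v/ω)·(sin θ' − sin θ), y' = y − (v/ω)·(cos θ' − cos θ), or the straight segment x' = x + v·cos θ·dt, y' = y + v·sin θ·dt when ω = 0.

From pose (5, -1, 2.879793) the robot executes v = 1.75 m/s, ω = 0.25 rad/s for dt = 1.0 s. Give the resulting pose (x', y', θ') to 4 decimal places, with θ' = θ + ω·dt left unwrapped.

θ' = 2.8798 + 0.25·1.0 = 3.1298
R = v/ω = 1.75/0.25 = 7.0000
x' = 5 + 7.0000·(sin 3.1298 − sin 2.8798) = 3.2709
y' = -1 − 7.0000·(cos 3.1298 − cos 2.8798) = -0.7620

(3.2709, -0.7620, 3.1298)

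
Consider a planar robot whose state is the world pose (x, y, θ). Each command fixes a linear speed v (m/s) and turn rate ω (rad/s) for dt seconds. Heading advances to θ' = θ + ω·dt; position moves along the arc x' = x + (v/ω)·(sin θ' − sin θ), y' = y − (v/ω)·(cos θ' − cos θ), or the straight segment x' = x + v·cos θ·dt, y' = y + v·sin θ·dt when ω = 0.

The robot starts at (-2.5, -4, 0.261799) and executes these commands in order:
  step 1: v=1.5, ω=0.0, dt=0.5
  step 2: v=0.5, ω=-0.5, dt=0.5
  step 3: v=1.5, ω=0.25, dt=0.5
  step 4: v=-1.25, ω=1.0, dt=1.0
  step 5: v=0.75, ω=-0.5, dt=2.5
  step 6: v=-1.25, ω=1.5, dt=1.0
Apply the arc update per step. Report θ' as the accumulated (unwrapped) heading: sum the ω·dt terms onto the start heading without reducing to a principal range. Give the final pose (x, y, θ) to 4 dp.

step 1: θ'=0.2618 (straight) → pose (-1.7756, -3.8059, 0.2618)
step 2: θ'=0.0118 (R=-1.0000) → pose (-1.5285, -3.7719, 0.0118)
step 3: θ'=0.1368 (R=6.0000) → pose (-0.7811, -3.7162, 0.1368)
step 4: θ'=1.1368 (R=-1.2500) → pose (-1.7447, -4.4289, 1.1368)
step 5: θ'=-0.1132 (R=-1.5000) → pose (-0.2144, -3.5693, -0.1132)
step 6: θ'=1.3868 (R=-0.8333) → pose (-1.1278, -4.2448, 1.3868)

(-1.1278, -4.2448, 1.3868)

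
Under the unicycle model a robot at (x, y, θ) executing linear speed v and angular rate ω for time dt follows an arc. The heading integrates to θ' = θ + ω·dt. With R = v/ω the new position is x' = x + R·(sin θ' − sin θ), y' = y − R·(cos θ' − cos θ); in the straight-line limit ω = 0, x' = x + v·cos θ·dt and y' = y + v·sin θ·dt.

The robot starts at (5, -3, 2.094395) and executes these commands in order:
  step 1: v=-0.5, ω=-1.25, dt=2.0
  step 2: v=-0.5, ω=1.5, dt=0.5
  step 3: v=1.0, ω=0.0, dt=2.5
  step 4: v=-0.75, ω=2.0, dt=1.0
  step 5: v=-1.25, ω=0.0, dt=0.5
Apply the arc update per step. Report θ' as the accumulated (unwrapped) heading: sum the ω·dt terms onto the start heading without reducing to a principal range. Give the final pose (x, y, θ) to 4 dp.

(6.8999, -3.7781, 2.3444)

step 1: θ'=-0.4056 (R=0.4000) → pose (4.4958, -3.5675, -0.4056)
step 2: θ'=0.3444 (R=-0.3333) → pose (4.2517, -3.5601, 0.3444)
step 3: θ'=0.3444 (straight) → pose (6.6049, -2.7160, 0.3444)
step 4: θ'=2.3444 (R=-0.3750) → pose (6.4632, -3.3310, 2.3444)
step 5: θ'=2.3444 (straight) → pose (6.8999, -3.7781, 2.3444)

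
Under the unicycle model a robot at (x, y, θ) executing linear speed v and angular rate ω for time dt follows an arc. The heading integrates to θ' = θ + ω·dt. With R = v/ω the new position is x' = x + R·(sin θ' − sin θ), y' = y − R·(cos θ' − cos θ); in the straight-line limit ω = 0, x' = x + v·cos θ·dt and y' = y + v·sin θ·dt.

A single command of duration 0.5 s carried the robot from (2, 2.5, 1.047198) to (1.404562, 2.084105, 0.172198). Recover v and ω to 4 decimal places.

v = -1.5000, ω = -1.7500

Δθ = 0.172198 − 1.047198 = -0.875000
ω = Δθ/dt = -0.875000/0.5 = -1.7500
R = Δx/(sin θ' − sin θ) = 0.8571
v = R·ω = 0.8571·-1.7500 = -1.5000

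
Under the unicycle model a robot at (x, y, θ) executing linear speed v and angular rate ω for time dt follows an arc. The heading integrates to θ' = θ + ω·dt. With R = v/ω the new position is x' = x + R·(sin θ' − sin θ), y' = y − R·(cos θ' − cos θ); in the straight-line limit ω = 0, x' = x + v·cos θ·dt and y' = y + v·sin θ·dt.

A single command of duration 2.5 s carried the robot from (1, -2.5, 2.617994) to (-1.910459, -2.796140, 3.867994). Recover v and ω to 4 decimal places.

v = 1.2500, ω = 0.5000

Δθ = 3.867994 − 2.617994 = 1.250000
ω = Δθ/dt = 1.250000/2.5 = 0.5000
R = Δx/(sin θ' − sin θ) = 2.5000
v = R·ω = 2.5000·0.5000 = 1.2500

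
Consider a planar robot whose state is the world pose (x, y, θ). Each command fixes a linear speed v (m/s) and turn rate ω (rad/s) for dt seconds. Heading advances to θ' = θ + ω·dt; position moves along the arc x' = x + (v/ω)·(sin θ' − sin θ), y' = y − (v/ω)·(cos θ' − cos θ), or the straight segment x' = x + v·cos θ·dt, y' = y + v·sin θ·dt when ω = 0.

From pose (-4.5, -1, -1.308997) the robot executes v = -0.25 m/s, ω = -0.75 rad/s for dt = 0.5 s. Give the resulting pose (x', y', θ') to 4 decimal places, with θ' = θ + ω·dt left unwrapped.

θ' = -1.3090 + -0.75·0.5 = -1.6840
R = v/ω = -0.25/-0.75 = 0.3333
x' = -4.5 + 0.3333·(sin -1.6840 − sin -1.3090) = -4.5092
y' = -1 − 0.3333·(cos -1.6840 − cos -1.3090) = -0.8761

(-4.5092, -0.8761, -1.6840)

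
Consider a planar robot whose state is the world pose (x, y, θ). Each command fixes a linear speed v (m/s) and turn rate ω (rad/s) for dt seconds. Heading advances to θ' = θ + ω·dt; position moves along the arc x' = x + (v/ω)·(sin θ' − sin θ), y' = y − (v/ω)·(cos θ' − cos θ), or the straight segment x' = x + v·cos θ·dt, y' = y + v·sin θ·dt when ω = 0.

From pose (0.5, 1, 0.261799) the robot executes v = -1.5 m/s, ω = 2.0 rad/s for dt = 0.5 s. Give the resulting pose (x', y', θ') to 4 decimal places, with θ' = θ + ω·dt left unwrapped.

(-0.0204, 0.5036, 1.2618)

θ' = 0.2618 + 2.0·0.5 = 1.2618
R = v/ω = -1.5/2.0 = -0.7500
x' = 0.5 + -0.7500·(sin 1.2618 − sin 0.2618) = -0.0204
y' = 1 − -0.7500·(cos 1.2618 − cos 0.2618) = 0.5036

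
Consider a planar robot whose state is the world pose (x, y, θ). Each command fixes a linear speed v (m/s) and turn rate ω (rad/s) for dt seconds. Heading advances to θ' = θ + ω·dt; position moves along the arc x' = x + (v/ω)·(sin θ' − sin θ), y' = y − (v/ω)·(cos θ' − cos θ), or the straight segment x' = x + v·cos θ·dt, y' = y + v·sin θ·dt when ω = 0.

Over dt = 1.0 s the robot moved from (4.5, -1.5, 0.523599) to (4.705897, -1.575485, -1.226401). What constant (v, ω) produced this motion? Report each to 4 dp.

Δθ = -1.226401 − 0.523599 = -1.750000
ω = Δθ/dt = -1.750000/1.0 = -1.7500
R = Δx/(sin θ' − sin θ) = -0.1429
v = R·ω = -0.1429·-1.7500 = 0.2500

v = 0.2500, ω = -1.7500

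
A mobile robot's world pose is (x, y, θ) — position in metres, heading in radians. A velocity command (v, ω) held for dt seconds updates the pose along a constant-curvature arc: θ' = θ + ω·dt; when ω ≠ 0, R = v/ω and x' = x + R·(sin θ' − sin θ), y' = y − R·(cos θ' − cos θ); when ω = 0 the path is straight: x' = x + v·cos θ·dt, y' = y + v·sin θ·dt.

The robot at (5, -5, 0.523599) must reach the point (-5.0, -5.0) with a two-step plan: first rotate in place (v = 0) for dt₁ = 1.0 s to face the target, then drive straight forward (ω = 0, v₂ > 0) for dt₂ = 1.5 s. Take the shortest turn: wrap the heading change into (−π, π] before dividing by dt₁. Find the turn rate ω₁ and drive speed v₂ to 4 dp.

ω₁ = 2.6180, v₂ = 6.6667

heading to target = atan2(-5−-5, -5−5) = 3.1416
Δθ = wrap(3.1416 − 0.5236) = 2.6180; ω₁ = Δθ/dt₁ = 2.6180
distance = √((-5−5)² + (-5−-5)²) = 10.0000; v₂ = distance/dt₂ = 6.6667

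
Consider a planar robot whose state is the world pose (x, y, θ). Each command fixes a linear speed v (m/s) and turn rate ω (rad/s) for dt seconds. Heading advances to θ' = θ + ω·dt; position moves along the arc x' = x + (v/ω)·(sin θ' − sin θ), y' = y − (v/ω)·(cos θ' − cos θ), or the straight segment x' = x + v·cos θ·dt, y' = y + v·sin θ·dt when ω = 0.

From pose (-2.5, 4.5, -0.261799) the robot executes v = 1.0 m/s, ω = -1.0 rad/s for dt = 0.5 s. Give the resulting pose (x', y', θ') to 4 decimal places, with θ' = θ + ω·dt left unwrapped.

(-2.0686, 4.2577, -0.7618)

θ' = -0.2618 + -1.0·0.5 = -0.7618
R = v/ω = 1.0/-1.0 = -1.0000
x' = -2.5 + -1.0000·(sin -0.7618 − sin -0.2618) = -2.0686
y' = 4.5 − -1.0000·(cos -0.7618 − cos -0.2618) = 4.2577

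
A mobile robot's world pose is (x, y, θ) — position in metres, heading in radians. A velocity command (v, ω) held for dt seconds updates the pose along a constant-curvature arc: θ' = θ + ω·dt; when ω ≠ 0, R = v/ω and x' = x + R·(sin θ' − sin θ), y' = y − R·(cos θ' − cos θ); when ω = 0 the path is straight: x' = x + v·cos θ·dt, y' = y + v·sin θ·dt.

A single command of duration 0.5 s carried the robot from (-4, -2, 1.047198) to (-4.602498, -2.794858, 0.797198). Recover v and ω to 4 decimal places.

v = -2.0000, ω = -0.5000

Δθ = 0.797198 − 1.047198 = -0.250000
ω = Δθ/dt = -0.250000/0.5 = -0.5000
R = −Δy/(cos θ' − cos θ) = 4.0000
v = R·ω = 4.0000·-0.5000 = -2.0000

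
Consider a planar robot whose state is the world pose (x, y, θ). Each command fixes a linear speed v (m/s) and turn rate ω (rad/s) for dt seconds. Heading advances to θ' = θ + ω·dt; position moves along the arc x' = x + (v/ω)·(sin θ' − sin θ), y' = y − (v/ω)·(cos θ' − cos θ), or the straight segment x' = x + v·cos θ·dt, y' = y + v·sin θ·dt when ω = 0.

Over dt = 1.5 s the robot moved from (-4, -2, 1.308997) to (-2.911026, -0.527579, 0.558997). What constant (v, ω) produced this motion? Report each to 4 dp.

Δθ = 0.558997 − 1.308997 = -0.750000
ω = Δθ/dt = -0.750000/1.5 = -0.5000
R = −Δy/(cos θ' − cos θ) = -2.5000
v = R·ω = -2.5000·-0.5000 = 1.2500

v = 1.2500, ω = -0.5000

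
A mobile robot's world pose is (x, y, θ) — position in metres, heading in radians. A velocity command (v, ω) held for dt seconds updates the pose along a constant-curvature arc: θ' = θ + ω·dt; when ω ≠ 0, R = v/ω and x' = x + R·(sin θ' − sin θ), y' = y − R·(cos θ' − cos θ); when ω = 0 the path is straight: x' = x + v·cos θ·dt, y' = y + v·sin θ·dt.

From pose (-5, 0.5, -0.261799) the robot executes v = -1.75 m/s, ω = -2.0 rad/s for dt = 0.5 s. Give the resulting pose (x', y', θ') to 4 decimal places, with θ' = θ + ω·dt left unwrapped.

θ' = -0.2618 + -2.0·0.5 = -1.2618
R = v/ω = -1.75/-2.0 = 0.8750
x' = -5 + 0.8750·(sin -1.2618 − sin -0.2618) = -5.6071
y' = 0.5 − 0.8750·(cos -1.2618 − cos -0.2618) = 1.0791

(-5.6071, 1.0791, -1.2618)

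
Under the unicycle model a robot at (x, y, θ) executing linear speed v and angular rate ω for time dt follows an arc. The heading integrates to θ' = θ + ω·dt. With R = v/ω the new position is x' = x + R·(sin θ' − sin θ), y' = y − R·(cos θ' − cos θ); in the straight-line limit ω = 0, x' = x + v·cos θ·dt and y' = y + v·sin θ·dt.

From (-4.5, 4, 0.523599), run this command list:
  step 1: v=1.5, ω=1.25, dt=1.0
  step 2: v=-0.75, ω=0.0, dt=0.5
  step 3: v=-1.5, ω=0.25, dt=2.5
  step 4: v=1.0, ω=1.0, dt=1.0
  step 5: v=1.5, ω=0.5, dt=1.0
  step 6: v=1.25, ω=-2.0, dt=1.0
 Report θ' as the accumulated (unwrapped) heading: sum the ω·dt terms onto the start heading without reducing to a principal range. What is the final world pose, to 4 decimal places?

(-5.2803, 1.4664, 1.8986)

step 1: θ'=1.7736 (R=1.2000) → pose (-3.9246, 5.2809, 1.7736)
step 2: θ'=1.7736 (straight) → pose (-3.8491, 4.9136, 1.7736)
step 3: θ'=2.3986 (R=-6.0000) → pose (-2.0310, 1.7034, 2.3986)
step 4: θ'=3.3986 (R=1.0000) → pose (-2.9617, 1.9341, 3.3986)
step 5: θ'=3.8986 (R=3.0000) → pose (-4.2594, 1.2134, 3.8986)
step 6: θ'=1.8986 (R=-0.6250) → pose (-5.2803, 1.4664, 1.8986)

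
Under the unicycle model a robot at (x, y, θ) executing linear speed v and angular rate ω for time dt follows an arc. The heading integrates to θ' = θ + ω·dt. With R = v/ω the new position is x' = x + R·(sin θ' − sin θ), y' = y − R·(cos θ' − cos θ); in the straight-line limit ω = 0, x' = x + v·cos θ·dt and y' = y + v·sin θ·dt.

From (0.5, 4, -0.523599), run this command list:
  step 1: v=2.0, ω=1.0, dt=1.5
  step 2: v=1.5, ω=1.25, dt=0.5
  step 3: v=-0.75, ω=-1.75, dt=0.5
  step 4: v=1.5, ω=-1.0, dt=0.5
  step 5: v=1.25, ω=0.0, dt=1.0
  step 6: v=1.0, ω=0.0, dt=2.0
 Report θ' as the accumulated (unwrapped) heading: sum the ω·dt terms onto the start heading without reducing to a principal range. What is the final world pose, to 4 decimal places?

(7.0451, 6.0572, 0.2264)

step 1: θ'=0.9764 (R=2.0000) → pose (3.1570, 4.6120, 0.9764)
step 2: θ'=1.6014 (R=1.2000) → pose (3.3622, 5.3208, 1.6014)
step 3: θ'=0.7264 (R=0.4286) → pose (3.2185, 4.9873, 0.7264)
step 4: θ'=0.2264 (R=-1.5000) → pose (3.8781, 5.3276, 0.2264)
step 5: θ'=0.2264 (straight) → pose (5.0962, 5.6082, 0.2264)
step 6: θ'=0.2264 (straight) → pose (7.0451, 6.0572, 0.2264)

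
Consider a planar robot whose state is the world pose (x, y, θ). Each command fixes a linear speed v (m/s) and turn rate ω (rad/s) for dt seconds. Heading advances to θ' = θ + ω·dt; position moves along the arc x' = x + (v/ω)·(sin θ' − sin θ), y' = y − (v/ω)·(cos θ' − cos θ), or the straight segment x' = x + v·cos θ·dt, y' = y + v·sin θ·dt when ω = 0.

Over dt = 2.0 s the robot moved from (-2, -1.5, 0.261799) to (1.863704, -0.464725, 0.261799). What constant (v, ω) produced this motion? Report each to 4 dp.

v = 2.0000, ω = 0.0000

Δθ = 0.261799 − 0.261799 = 0.000000
ω = Δθ/dt = 0.000000/2.0 = 0.0000
ω = 0 → v = (Δx·cos θ + Δy·sin θ)/dt = 2.0000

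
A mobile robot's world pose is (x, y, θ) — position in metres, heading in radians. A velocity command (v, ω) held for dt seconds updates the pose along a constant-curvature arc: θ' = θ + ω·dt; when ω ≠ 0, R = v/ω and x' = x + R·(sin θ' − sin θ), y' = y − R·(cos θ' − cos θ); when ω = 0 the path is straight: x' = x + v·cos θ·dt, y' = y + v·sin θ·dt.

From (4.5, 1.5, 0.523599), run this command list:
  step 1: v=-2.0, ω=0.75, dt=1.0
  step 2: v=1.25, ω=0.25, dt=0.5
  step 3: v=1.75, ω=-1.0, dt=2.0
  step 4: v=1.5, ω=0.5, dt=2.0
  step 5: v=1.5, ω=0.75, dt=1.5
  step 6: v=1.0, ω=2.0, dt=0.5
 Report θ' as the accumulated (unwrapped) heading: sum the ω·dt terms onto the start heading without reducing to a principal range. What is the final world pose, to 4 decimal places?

(10.0166, 3.6109, 2.5236)

step 1: θ'=1.2736 (R=-2.6667) → pose (3.2836, -0.0285, 1.2736)
step 2: θ'=1.3986 (R=5.0000) → pose (3.4288, 0.5790, 1.3986)
step 3: θ'=-0.6014 (R=-1.7500) → pose (6.1431, 1.7221, -0.6014)
step 4: θ'=0.3986 (R=3.0000) → pose (9.0049, 1.4309, 0.3986)
step 5: θ'=1.5236 (R=2.0000) → pose (10.2264, 3.1797, 1.5236)
step 6: θ'=2.5236 (R=0.5000) → pose (10.0166, 3.6109, 2.5236)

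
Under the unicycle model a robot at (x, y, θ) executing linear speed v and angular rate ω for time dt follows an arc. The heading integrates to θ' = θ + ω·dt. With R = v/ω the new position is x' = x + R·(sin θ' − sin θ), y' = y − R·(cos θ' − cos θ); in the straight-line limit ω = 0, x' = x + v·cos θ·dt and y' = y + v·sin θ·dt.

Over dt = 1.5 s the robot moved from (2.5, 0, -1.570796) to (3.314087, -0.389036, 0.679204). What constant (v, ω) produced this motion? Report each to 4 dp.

Δθ = 0.679204 − -1.570796 = 2.250000
ω = Δθ/dt = 2.250000/1.5 = 1.5000
R = Δx/(sin θ' − sin θ) = 0.5000
v = R·ω = 0.5000·1.5000 = 0.7500

v = 0.7500, ω = 1.5000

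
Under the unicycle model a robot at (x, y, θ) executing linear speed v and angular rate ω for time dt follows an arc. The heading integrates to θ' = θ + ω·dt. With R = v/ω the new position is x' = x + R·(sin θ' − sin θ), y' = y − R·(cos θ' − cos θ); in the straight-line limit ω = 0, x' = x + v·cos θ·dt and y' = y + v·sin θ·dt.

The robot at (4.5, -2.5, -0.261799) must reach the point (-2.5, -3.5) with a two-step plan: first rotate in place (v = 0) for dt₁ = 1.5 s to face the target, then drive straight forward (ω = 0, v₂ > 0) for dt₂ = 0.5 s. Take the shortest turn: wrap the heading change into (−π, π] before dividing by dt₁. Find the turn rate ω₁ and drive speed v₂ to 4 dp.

heading to target = atan2(-3.5−-2.5, -2.5−4.5) = -2.9997
Δθ = wrap(-2.9997 − -0.2618) = -2.7379; ω₁ = Δθ/dt₁ = -1.8253
distance = √((-2.5−4.5)² + (-3.5−-2.5)²) = 7.0711; v₂ = distance/dt₂ = 14.1421

ω₁ = -1.8253, v₂ = 14.1421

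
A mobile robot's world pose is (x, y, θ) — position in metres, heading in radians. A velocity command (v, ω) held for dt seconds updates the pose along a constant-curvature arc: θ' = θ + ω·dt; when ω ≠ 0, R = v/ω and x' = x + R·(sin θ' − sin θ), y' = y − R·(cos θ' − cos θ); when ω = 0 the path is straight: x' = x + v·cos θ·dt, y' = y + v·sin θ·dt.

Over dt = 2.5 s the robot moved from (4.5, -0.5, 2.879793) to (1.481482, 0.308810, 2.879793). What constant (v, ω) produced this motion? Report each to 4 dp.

Δθ = 2.879793 − 2.879793 = 0.000000
ω = Δθ/dt = 0.000000/2.5 = 0.0000
ω = 0 → v = (Δx·cos θ + Δy·sin θ)/dt = 1.2500

v = 1.2500, ω = 0.0000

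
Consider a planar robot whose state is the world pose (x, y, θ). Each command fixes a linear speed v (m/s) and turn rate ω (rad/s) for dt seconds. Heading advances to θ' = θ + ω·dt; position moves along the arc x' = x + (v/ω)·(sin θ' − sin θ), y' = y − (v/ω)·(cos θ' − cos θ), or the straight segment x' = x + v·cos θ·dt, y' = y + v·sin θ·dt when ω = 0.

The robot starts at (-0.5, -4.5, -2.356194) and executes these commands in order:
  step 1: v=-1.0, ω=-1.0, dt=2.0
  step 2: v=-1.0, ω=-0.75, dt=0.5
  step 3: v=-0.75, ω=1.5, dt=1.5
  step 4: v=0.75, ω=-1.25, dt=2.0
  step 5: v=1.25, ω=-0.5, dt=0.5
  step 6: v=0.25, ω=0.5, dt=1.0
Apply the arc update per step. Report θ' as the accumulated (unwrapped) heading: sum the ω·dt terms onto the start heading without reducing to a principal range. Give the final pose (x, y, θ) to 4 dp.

(1.3928, -4.3053, -4.7312)

step 1: θ'=-4.3562 (R=1.0000) → pose (1.1443, -4.8584, -4.3562)
step 2: θ'=-4.7312 (R=1.3333) → pose (1.2278, -5.3484, -4.7312)
step 3: θ'=-2.4812 (R=-0.5000) → pose (2.0344, -5.7527, -2.4812)
step 4: θ'=-4.9812 (R=-0.6000) → pose (1.0879, -5.1195, -4.9812)
step 5: θ'=-5.2312 (R=-2.5000) → pose (1.3271, -4.5438, -5.2312)
step 6: θ'=-4.7312 (R=0.5000) → pose (1.3928, -4.3053, -4.7312)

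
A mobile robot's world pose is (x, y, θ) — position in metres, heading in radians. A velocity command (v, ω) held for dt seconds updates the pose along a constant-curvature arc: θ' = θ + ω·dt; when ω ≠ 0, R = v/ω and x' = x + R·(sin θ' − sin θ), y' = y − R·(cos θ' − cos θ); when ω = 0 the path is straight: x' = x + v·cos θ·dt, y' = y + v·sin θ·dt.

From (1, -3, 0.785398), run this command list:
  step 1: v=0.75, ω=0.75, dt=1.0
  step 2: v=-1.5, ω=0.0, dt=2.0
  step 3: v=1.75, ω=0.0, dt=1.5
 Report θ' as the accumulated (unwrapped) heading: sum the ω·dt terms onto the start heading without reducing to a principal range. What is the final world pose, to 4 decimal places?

(1.2790, -2.7030, 1.5354)

step 1: θ'=1.5354 (R=1.0000) → pose (1.2923, -2.3283, 1.5354)
step 2: θ'=1.5354 (straight) → pose (1.1861, -5.3264, 1.5354)
step 3: θ'=1.5354 (straight) → pose (1.2790, -2.7030, 1.5354)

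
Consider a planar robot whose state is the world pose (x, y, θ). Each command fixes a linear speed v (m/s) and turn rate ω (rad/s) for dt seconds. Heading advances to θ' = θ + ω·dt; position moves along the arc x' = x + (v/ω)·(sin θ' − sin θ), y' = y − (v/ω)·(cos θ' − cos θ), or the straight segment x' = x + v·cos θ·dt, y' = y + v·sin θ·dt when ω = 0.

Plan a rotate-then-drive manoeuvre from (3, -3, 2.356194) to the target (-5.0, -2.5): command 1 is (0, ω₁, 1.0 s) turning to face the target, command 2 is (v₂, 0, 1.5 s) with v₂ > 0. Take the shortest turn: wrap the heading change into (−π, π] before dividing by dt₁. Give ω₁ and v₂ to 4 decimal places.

ω₁ = 0.7230, v₂ = 5.3437

heading to target = atan2(-2.5−-3, -5−3) = 3.0792
Δθ = wrap(3.0792 − 2.3562) = 0.7230; ω₁ = Δθ/dt₁ = 0.7230
distance = √((-5−3)² + (-2.5−-3)²) = 8.0156; v₂ = distance/dt₂ = 5.3437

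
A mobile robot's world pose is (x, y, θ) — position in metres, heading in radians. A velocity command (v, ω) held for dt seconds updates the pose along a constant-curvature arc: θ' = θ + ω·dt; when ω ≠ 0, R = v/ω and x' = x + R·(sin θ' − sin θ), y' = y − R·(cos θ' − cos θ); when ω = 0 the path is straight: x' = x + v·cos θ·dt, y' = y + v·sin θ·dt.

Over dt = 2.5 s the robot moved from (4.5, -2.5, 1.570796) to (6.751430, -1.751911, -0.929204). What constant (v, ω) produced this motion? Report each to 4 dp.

Δθ = -0.929204 − 1.570796 = -2.500000
ω = Δθ/dt = -2.500000/2.5 = -1.0000
R = Δx/(sin θ' − sin θ) = -1.2500
v = R·ω = -1.2500·-1.0000 = 1.2500

v = 1.2500, ω = -1.0000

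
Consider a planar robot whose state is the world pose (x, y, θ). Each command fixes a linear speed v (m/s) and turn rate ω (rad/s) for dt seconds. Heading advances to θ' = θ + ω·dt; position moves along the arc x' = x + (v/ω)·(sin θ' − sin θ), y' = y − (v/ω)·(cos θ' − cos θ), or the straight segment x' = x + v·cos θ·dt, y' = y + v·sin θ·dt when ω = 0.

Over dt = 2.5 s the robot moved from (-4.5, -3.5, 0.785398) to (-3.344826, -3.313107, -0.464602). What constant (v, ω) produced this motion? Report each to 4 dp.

v = 0.5000, ω = -0.5000

Δθ = -0.464602 − 0.785398 = -1.250000
ω = Δθ/dt = -1.250000/2.5 = -0.5000
R = Δx/(sin θ' − sin θ) = -1.0000
v = R·ω = -1.0000·-0.5000 = 0.5000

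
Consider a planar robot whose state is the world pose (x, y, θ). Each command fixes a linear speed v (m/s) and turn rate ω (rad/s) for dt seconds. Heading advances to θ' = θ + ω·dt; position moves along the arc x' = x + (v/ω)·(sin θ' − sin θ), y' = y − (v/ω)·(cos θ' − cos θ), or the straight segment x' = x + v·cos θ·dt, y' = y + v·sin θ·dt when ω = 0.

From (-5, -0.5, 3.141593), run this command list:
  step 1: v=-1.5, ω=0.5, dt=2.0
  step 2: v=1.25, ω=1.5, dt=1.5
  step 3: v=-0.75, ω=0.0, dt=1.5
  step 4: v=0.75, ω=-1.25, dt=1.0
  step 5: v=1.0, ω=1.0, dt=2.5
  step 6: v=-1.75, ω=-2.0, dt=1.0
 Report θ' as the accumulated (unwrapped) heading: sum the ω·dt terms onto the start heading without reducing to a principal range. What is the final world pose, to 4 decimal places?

step 1: θ'=4.1416 (R=-3.0000) → pose (-2.4756, 0.8791, 4.1416)
step 2: θ'=6.3916 (R=0.8333) → pose (-1.6842, -0.3996, 6.3916)
step 3: θ'=6.3916 (straight) → pose (-2.8026, -0.5213, 6.3916)
step 4: θ'=5.1416 (R=-0.6000) → pose (-2.1921, -0.8681, 5.1416)
step 5: θ'=7.6416 (R=1.0000) → pose (-0.3053, -0.6628, 7.6416)
step 6: θ'=5.6416 (R=0.8750) → pose (-1.6843, -1.1793, 5.6416)

(-1.6843, -1.1793, 5.6416)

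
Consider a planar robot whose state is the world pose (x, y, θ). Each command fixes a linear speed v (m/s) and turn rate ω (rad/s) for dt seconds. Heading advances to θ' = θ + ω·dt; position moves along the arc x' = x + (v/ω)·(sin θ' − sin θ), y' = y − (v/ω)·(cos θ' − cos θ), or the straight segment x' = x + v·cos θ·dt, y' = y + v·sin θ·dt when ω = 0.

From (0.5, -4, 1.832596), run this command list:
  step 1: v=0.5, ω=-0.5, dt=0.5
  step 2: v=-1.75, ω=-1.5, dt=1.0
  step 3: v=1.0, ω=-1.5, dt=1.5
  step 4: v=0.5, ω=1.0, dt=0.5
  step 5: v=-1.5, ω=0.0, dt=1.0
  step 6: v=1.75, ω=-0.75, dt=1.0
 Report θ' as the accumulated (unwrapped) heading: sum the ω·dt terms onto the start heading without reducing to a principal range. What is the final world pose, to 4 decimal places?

(-0.7138, -6.2308, -2.4174)

step 1: θ'=1.5826 (R=-1.0000) → pose (0.4660, -3.7530, 1.5826)
step 2: θ'=0.0826 (R=1.1667) → pose (-0.6043, -4.9294, 0.0826)
step 3: θ'=-2.1674 (R=-0.6667) → pose (0.0022, -5.9684, -2.1674)
step 4: θ'=-1.6674 (R=0.5000) → pose (-0.0819, -6.2011, -1.6674)
step 5: θ'=-1.6674 (straight) → pose (0.0628, -4.7081, -1.6674)
step 6: θ'=-2.4174 (R=-2.3333) → pose (-0.7138, -6.2308, -2.4174)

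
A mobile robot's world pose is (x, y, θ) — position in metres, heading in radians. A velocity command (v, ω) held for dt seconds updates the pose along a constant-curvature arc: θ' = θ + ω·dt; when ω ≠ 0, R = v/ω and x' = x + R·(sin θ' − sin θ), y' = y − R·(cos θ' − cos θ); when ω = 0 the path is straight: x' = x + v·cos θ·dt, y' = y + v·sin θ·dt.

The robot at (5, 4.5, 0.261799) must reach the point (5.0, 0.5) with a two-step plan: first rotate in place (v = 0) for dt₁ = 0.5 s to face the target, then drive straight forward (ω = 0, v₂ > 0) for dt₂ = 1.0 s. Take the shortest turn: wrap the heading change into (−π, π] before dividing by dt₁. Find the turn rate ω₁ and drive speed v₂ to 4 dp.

ω₁ = -3.6652, v₂ = 4.0000

heading to target = atan2(0.5−4.5, 5−5) = -1.5708
Δθ = wrap(-1.5708 − 0.2618) = -1.8326; ω₁ = Δθ/dt₁ = -3.6652
distance = √((5−5)² + (0.5−4.5)²) = 4.0000; v₂ = distance/dt₂ = 4.0000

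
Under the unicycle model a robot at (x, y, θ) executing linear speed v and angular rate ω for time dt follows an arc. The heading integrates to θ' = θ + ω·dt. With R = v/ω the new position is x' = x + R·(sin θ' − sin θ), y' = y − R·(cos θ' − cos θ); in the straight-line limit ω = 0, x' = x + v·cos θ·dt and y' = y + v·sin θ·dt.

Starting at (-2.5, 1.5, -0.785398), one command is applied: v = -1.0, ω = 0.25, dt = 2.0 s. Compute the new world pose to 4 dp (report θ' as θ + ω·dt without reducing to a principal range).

θ' = -0.7854 + 0.25·2.0 = -0.2854
R = v/ω = -1.0/0.25 = -4.0000
x' = -2.5 + -4.0000·(sin -0.2854 − sin -0.7854) = -4.2023
y' = 1.5 − -4.0000·(cos -0.2854 − cos -0.7854) = 2.5098

(-4.2023, 2.5098, -0.2854)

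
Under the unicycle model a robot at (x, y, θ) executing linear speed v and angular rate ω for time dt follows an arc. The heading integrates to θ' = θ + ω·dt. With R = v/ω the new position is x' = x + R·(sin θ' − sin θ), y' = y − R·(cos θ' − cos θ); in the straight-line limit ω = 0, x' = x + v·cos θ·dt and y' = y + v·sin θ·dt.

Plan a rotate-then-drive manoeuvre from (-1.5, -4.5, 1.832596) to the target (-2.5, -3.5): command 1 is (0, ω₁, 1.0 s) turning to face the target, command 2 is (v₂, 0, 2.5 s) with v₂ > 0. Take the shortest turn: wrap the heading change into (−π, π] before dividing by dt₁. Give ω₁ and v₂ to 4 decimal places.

heading to target = atan2(-3.5−-4.5, -2.5−-1.5) = 2.3562
Δθ = wrap(2.3562 − 1.8326) = 0.5236; ω₁ = Δθ/dt₁ = 0.5236
distance = √((-2.5−-1.5)² + (-3.5−-4.5)²) = 1.4142; v₂ = distance/dt₂ = 0.5657

ω₁ = 0.5236, v₂ = 0.5657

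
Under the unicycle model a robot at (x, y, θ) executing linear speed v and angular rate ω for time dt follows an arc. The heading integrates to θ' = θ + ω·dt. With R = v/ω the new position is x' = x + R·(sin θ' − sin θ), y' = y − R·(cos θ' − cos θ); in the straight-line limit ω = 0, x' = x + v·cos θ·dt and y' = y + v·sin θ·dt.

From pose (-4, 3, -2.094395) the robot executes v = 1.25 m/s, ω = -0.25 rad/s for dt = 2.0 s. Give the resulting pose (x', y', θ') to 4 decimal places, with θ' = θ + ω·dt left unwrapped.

θ' = -2.0944 + -0.25·2.0 = -2.5944
R = v/ω = 1.25/-0.25 = -5.0000
x' = -4 + -5.0000·(sin -2.5944 − sin -2.0944) = -5.7286
y' = 3 − -5.0000·(cos -2.5944 − cos -2.0944) = 1.2301

(-5.7286, 1.2301, -2.5944)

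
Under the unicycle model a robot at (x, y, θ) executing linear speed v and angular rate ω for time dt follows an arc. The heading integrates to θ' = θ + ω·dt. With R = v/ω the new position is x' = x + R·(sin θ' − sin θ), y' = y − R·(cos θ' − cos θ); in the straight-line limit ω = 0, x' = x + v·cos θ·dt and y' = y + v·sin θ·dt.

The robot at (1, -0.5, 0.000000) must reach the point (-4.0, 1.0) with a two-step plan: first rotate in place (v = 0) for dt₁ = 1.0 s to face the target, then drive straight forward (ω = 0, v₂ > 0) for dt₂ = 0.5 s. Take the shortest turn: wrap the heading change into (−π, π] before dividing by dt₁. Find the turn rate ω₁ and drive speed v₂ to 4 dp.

ω₁ = 2.8501, v₂ = 10.4403

heading to target = atan2(1−-0.5, -4−1) = 2.8501
Δθ = wrap(2.8501 − 0.0000) = 2.8501; ω₁ = Δθ/dt₁ = 2.8501
distance = √((-4−1)² + (1−-0.5)²) = 5.2202; v₂ = distance/dt₂ = 10.4403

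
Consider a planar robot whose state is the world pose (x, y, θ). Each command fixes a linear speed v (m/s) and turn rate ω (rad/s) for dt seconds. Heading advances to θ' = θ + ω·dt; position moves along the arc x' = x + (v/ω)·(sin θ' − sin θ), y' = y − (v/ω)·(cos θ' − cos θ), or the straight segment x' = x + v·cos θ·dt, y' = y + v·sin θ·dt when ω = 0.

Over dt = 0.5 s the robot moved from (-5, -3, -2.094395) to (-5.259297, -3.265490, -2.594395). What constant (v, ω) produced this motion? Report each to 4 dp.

Δθ = -2.594395 − -2.094395 = -0.500000
ω = Δθ/dt = -0.500000/0.5 = -1.0000
R = −Δy/(cos θ' − cos θ) = -0.7500
v = R·ω = -0.7500·-1.0000 = 0.7500

v = 0.7500, ω = -1.0000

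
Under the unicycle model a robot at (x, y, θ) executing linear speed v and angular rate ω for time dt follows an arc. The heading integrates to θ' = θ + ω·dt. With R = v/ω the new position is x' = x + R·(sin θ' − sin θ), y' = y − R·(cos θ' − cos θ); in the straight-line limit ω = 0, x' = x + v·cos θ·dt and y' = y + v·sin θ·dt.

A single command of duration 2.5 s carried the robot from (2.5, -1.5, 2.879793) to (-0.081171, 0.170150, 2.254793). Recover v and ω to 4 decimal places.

Δθ = 2.254793 − 2.879793 = -0.625000
ω = Δθ/dt = -0.625000/2.5 = -0.2500
R = Δx/(sin θ' − sin θ) = -5.0000
v = R·ω = -5.0000·-0.2500 = 1.2500

v = 1.2500, ω = -0.2500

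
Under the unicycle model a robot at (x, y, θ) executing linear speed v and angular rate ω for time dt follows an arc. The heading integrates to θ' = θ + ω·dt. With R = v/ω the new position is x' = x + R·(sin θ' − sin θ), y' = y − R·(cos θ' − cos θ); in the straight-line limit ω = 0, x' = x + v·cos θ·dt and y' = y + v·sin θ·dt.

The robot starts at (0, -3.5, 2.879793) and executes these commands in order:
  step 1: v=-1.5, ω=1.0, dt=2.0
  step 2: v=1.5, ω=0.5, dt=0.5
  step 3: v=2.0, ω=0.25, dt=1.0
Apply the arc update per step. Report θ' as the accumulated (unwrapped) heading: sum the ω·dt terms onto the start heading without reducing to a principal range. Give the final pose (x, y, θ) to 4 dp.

(3.1126, -4.2260, 5.3798)

step 1: θ'=4.8798 (R=-1.5000) → pose (1.8673, -1.8012, 4.8798)
step 2: θ'=5.1298 (R=3.0000) → pose (2.0829, -2.5175, 5.1298)
step 3: θ'=5.3798 (R=8.0000) → pose (3.1126, -4.2260, 5.3798)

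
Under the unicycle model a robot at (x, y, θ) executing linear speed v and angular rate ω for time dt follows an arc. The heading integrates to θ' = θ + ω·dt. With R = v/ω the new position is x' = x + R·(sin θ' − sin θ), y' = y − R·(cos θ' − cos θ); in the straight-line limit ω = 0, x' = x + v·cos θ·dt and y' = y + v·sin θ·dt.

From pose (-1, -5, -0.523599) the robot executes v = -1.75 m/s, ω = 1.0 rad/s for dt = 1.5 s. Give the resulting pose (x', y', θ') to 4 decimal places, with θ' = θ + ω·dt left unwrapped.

θ' = -0.5236 + 1.0·1.5 = 0.9764
R = v/ω = -1.75/1.0 = -1.7500
x' = -1 + -1.7500·(sin 0.9764 − sin -0.5236) = -3.3249
y' = -5 − -1.7500·(cos 0.9764 − cos -0.5236) = -5.5355

(-3.3249, -5.5355, 0.9764)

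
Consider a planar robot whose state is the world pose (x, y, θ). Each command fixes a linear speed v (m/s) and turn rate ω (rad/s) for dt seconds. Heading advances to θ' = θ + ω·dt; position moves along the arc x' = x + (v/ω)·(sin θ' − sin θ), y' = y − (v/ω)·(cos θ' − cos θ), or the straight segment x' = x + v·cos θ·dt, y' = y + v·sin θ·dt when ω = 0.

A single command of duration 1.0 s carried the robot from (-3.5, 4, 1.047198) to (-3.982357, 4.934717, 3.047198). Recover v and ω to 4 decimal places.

v = 1.2500, ω = 2.0000

Δθ = 3.047198 − 1.047198 = 2.000000
ω = Δθ/dt = 2.000000/1.0 = 2.0000
R = −Δy/(cos θ' − cos θ) = 0.6250
v = R·ω = 0.6250·2.0000 = 1.2500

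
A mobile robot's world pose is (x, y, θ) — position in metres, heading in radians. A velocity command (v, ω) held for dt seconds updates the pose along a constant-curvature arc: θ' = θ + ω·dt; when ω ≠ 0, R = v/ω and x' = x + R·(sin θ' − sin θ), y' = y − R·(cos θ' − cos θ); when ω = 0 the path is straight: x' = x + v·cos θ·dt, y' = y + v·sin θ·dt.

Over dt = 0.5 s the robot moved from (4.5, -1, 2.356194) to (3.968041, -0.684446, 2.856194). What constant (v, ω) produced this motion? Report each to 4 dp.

v = 1.2500, ω = 1.0000

Δθ = 2.856194 − 2.356194 = 0.500000
ω = Δθ/dt = 0.500000/0.5 = 1.0000
R = Δx/(sin θ' − sin θ) = 1.2500
v = R·ω = 1.2500·1.0000 = 1.2500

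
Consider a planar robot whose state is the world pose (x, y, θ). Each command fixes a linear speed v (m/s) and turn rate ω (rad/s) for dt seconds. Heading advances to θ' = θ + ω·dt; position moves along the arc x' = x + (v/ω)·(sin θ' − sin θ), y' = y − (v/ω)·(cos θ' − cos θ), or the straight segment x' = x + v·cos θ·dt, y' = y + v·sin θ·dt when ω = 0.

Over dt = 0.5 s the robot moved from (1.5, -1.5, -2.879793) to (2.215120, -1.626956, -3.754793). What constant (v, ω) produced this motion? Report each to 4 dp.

Δθ = -3.754793 − -2.879793 = -0.875000
ω = Δθ/dt = -0.875000/0.5 = -1.7500
R = Δx/(sin θ' − sin θ) = 0.8571
v = R·ω = 0.8571·-1.7500 = -1.5000

v = -1.5000, ω = -1.7500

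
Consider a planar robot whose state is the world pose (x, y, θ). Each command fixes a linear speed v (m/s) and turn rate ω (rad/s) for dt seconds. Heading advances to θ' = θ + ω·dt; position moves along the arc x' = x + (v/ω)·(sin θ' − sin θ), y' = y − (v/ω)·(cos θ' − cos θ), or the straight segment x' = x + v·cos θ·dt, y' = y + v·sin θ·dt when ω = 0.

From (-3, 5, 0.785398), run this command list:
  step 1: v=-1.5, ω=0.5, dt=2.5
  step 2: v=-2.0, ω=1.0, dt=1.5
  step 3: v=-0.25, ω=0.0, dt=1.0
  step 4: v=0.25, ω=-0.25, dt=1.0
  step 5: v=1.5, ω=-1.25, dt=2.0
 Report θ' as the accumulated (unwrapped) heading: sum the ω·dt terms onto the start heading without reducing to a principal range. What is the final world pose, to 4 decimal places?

step 1: θ'=2.0354 (R=-3.0000) → pose (-3.5607, 1.5345, 2.0354)
step 2: θ'=3.5354 (R=-2.0000) → pose (-1.0053, 0.5837, 3.5354)
step 3: θ'=3.5354 (straight) → pose (-0.7744, 0.6796, 3.5354)
step 4: θ'=3.2854 (R=-1.0000) → pose (-1.0148, 0.6134, 3.2854)
step 5: θ'=0.7854 (R=-1.2000) → pose (-2.0353, 2.6495, 0.7854)

(-2.0353, 2.6495, 0.7854)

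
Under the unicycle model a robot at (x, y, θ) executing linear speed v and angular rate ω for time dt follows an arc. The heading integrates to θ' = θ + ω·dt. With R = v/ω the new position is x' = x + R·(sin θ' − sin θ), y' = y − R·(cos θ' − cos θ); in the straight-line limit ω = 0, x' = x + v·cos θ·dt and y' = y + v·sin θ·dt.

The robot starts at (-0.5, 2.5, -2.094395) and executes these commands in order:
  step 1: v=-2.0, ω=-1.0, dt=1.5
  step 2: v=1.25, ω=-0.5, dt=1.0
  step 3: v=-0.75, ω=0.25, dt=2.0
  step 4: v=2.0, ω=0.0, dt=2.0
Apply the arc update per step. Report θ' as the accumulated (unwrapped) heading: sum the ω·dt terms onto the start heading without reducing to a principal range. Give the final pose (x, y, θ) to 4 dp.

(-1.3011, 4.8885, -3.5944)

step 1: θ'=-3.5944 (R=2.0000) → pose (2.1070, 3.2984, -3.5944)
step 2: θ'=-4.0944 (R=-2.5000) → pose (1.1631, 4.0980, -4.0944)
step 3: θ'=-3.5944 (R=-3.0000) → pose (2.2958, 3.1385, -3.5944)
step 4: θ'=-3.5944 (straight) → pose (-1.3011, 4.8885, -3.5944)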